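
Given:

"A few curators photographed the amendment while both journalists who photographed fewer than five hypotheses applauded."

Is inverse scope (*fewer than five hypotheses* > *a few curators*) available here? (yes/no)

*fewer than five hypotheses* sits inside the relative clause *who photographed fewer than five hypotheses*, which is itself inside the adjunct *while both journalists who photographed fewer than five hypotheses applauded*.
Two island boundaries intervene — the relative clause and the adjunct. Either alone would block QR.
So the wide-scope reading for *fewer than five hypotheses* is blocked.

No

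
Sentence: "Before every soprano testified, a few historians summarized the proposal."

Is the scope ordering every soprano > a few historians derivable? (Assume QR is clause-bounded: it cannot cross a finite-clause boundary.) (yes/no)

No

*every soprano* occurs within the adjunct clause *before every soprano testified*.
The adjunct-island constraint bars QR out of an adverbial clause.
*every soprano* is confined to the island and cannot take scope over *a few historians*.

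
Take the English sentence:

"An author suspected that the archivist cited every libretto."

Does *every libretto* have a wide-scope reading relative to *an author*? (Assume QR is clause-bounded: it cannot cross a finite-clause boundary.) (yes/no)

No

The DP *every libretto* is contained in the finite complement clause *that the archivist cited every libretto*.
Given the clause-boundedness assumption, QR cannot cross the finite CP into the matrix.
There is no licit LF on which *every libretto* c-commands *an author*.
(Only the surface reading survives: one fixed author with respect to all the relevant librettos.)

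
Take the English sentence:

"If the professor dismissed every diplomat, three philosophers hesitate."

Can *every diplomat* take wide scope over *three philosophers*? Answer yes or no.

No

The target quantifier *every diplomat* is part of the adjunct clause *if the professor dismissed every diplomat*.
Adjunct clauses are scope islands: a quantifier inside an adjunct cannot raise into the matrix clause.
So the wide-scope reading for *every diplomat* is blocked.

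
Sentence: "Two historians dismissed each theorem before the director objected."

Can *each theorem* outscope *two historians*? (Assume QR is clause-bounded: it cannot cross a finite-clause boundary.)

Yes

Neither queried DP is inside the adjunct, so the adjunct-island constraint does not apply.
Since no island is crossed, the inverse ordering is licensed alongside surface scope.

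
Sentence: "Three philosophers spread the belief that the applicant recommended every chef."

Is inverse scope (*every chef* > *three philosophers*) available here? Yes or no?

*every chef* is embedded in the complex NP *the belief that the applicant recommended every chef*.
Noun-complement clauses are scope islands (the Complex NP Constraint): a quantifier inside one cannot scope into the matrix.
So *every chef* cannot raise high enough to outscope *three philosophers*; only the surface ordering *three philosophers* > *every chef* is available.

No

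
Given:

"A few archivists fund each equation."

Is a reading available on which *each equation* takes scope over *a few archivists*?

*a few archivists* and *each equation* are co-arguments of the matrix verb, with nothing but a clause-internal boundary between them.
QR within a single clause is free, so the lower quantifier may take scope over the higher one.

Yes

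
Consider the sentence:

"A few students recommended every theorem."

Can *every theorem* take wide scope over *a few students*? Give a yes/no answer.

Yes

Both DPs are arguments of the same predicate; there is no clause or island boundary between them.
Nothing blocks QR of the lower DP to a position above the higher one, so inverse scope is available.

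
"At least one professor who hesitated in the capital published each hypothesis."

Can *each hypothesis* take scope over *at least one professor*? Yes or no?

Yes

*each hypothesis* is a matrix argument; only *at least one professor* is modified by the relative clause *who hesitated in the capital*, so the RC island is irrelevant to the target quantifier.
Ordinary QR to a clause-peripheral position gives the wide-scope LF for the lower DP.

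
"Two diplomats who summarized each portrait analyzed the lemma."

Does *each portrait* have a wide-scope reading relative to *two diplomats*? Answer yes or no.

*each portrait* sits inside the relative clause *who summarized each portrait*.
Relative clauses block scope extraction: QR cannot target a position outside the modified NP.
The inverse ordering *each portrait* > *two diplomats* is therefore underivable.

No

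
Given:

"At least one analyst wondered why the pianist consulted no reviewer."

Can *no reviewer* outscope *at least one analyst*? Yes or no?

*no reviewer* occurs within the embedded question *why the pianist consulted no reviewer*.
Embedded questions are wh-islands: a quantifier inside an indirect question cannot QR into the matrix clause.
The inverse ordering *no reviewer* > *at least one analyst* is therefore underivable.

No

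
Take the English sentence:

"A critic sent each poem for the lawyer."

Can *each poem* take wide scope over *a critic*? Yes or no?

Yes

Both DPs are arguments of the same predicate; there is no clause or island boundary between them.
Since no island is crossed, the inverse ordering is licensed alongside surface scope.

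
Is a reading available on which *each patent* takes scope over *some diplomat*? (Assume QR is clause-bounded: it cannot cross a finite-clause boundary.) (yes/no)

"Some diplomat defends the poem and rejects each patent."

No

Structurally, *each patent* is inside one conjunct of the coordinate structure (*rejects each patent*).
Asymmetric QR out of one conjunct violates the Coordinate Structure Constraint.
There is no licit LF on which *each patent* c-commands *some diplomat*.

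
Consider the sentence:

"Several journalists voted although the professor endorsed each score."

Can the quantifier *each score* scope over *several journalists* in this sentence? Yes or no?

*each score* sits inside the adjunct clause *although the professor endorsed each score*.
Adjunct clauses are scope islands: a quantifier inside an adjunct cannot raise into the matrix clause.
There is no licit LF on which *each score* c-commands *several journalists*.

No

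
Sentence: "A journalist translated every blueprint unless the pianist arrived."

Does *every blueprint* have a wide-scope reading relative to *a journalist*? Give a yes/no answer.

Yes

Neither queried DP is inside the adjunct, so the adjunct-island constraint does not apply.
Since no island is crossed, the inverse ordering is licensed alongside surface scope.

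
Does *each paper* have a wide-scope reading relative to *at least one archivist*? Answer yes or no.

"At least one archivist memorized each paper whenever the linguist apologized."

Neither queried DP is inside the adjunct, so the adjunct-island constraint does not apply.
Since no island is crossed, the inverse ordering is licensed alongside surface scope.

Yes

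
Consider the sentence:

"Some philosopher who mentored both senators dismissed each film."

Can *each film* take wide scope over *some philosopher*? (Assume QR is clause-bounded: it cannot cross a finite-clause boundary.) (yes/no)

The relative clause *who mentored both senators* modifies *some philosopher*, but *each film* is not inside that relative clause — it is an argument of the matrix verb.
Nothing blocks QR of the lower DP to a position above the higher one, so inverse scope is available.

Yes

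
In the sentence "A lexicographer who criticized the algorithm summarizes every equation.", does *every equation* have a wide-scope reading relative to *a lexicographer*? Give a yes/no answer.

Yes

*every equation* is a matrix argument; only *a lexicographer* is modified by the relative clause *who criticized the algorithm*, so the RC island is irrelevant to the target quantifier.
Ordinary QR to a clause-peripheral position gives the wide-scope LF for the lower DP.
Both orderings are possible: *a lexicographer* > *every equation* and *every equation* > *a lexicographer*.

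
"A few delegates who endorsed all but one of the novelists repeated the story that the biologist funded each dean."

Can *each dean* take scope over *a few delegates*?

No

The target quantifier *each dean* is part of the complex NP *the story that the biologist funded each dean*.
Since the clause is the complement of a nominal head, the CNPC blocks scope extraction.
So the wide-scope reading for *each dean* is blocked.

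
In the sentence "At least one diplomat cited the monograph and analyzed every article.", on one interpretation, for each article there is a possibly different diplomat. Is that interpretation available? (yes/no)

That reading corresponds to *every article* > *at least one diplomat*.
The target quantifier *every article* is part of one conjunct of the coordinate structure (*analyzed every article*).
A quantifier cannot raise out of one conjunct of a coordination across the whole coordinate structure — the CSC applies to QR.
So the wide-scope reading for *every article* is blocked.
(Only the surface reading survives: one fixed diplomat with respect to all the relevant articles.)

No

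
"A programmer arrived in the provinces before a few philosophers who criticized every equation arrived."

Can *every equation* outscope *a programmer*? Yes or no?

No

*every equation* is embedded in the relative clause *who criticized every equation*, which is itself inside the adjunct *before a few philosophers who criticized every equation arrived*.
Both the relative clause and the enclosing adjunct are scope islands; QR cannot cross either.
Hence only narrow scope for *every equation* (under *a programmer*) survives.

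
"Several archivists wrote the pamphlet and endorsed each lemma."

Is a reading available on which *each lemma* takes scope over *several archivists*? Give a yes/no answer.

No

The DP *each lemma* is contained in one conjunct of the coordinate structure (*endorsed each lemma*).
A quantifier cannot raise out of one conjunct of a coordination across the whole coordinate structure — the CSC applies to QR.
So *each lemma* cannot raise high enough to outscope *several archivists*; only the surface ordering *several archivists* > *each lemma* is available.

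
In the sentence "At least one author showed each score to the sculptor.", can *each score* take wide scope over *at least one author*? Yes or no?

Yes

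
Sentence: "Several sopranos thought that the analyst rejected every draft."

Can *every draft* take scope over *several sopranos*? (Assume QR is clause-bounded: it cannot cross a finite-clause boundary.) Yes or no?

No

The target quantifier *every draft* is part of the finite complement clause *that the analyst rejected every draft*.
Under clause-bounded QR, a quantifier in an embedded finite clause cannot raise into the matrix clause.
Hence only narrow scope for *every draft* (under *several sopranos*) survives.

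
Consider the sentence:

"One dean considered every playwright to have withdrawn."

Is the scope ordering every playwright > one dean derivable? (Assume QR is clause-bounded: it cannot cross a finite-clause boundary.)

Yes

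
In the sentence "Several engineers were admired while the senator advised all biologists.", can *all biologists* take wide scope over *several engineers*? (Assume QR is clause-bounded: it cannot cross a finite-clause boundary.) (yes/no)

Structurally, *all biologists* is inside the adjunct clause *while the senator advised all biologists*.
Scope out of an adjunct clause is unavailable: QR respects the adjunct-island constraint.
*all biologists* is confined to the island and cannot take scope over *several engineers*.

No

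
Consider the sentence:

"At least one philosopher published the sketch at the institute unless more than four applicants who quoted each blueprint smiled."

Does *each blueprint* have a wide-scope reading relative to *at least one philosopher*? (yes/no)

Structurally, *each blueprint* is inside the relative clause *who quoted each blueprint*, which is itself inside the adjunct *unless more than four applicants who quoted each blueprint smiled*.
The quantifier would have to escape first the RC and then the adjunct — two independent island violations.
*each blueprint* is confined to the island and cannot take scope over *at least one philosopher*.

No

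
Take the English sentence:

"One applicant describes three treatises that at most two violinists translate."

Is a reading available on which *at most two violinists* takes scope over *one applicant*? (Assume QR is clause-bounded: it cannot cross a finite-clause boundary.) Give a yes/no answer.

Structurally, *at most two violinists* is inside the relative clause *that at most two violinists translate* modifying *three treatises*.
Relative clauses are scope islands: a quantifier cannot QR out of a relative clause to take scope in the matrix clause.
So the wide-scope reading for *at most two violinists* is blocked.

No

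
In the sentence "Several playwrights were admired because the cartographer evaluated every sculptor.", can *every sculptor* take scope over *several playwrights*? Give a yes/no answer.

No

*every sculptor* sits inside the adjunct clause *because the cartographer evaluated every sculptor*.
Adjunct clauses are scope islands: a quantifier inside an adjunct cannot raise into the matrix clause.
So *every sculptor* cannot raise to a position above *several playwrights*.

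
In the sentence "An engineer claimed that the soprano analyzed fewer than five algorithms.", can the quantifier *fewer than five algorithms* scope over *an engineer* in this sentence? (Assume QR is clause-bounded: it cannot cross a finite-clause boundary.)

No

*fewer than five algorithms* occurs within the finite complement clause *that the soprano analyzed fewer than five algorithms*.
With QR restricted to its own tensed clause, the embedded quantifier cannot reach a matrix scope position.
There is no licit LF on which *fewer than five algorithms* c-commands *an engineer*.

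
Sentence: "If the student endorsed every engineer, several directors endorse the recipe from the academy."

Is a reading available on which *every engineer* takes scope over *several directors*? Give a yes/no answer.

*every engineer* is embedded in the adjunct clause *if the student endorsed every engineer*.
Scope out of an adjunct clause is unavailable: QR respects the adjunct-island constraint.
*every engineer* > *several directors* would require crossing that boundary, which is illicit.

No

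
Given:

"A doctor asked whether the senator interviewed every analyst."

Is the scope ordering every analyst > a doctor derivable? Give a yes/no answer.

No

The DP *every analyst* is contained in the embedded question *whether the senator interviewed every analyst*.
Embedded wh-clauses are opaque for QR, so the quantifier stays inside the question.
So *every analyst* cannot raise to a position above *a doctor*.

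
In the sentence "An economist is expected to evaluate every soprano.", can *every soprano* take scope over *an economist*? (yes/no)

*every soprano* is the object of the infinitival complement of a raising predicate; raising infinitives are transparent for QR, so the two DPs are in effect clausemates.
Nothing blocks QR of the lower DP to a position above the higher one, so inverse scope is available.

Yes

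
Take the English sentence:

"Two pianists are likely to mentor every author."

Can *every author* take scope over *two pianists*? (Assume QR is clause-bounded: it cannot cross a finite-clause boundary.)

Yes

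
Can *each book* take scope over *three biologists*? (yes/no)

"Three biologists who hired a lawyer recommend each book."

Yes

The relative clause *who hired a lawyer* modifies *three biologists*, but *each book* is not inside that relative clause — it is an argument of the matrix verb.
Nothing blocks QR of the lower DP to a position above the higher one, so inverse scope is available.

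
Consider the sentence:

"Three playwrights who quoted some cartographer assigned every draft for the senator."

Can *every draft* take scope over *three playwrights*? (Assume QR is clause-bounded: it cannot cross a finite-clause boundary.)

*every draft* sits in the matrix clause, not in the relative clause on *three playwrights*.
QR within a single clause is free, so the lower quantifier may take scope over the higher one.

Yes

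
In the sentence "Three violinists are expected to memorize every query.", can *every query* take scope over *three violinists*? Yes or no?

Infinitival complements of raising predicates do not block QR; *every query* and *three violinists* are effectively clausemates.
Nothing blocks QR of the lower DP to a position above the higher one, so inverse scope is available.
The sentence is scopally ambiguous between *three violinists* > *every query* and *every query* > *three violinists*.

Yes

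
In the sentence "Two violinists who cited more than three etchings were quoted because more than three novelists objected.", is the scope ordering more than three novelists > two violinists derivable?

The target quantifier *more than three novelists* is part of the adjunct clause *because more than three novelists objected*.
Since the clause is an adjunct (not a complement), the Adjunct Condition blocks QR across its edge.
*more than three novelists* > *two violinists* would require crossing that boundary, which is illicit.

No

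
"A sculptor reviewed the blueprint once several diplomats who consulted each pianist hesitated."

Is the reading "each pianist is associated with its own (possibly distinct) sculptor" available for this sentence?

No

The paraphrase describes the scope ordering *each pianist* > *a sculptor*.
The DP *each pianist* is contained in the relative clause *who consulted each pianist*, which is itself inside the adjunct *once several diplomats who consulted each pianist hesitated*.
The quantifier would have to escape first the RC and then the adjunct — two independent island violations.
*each pianist* is confined to the island and cannot take scope over *a sculptor*.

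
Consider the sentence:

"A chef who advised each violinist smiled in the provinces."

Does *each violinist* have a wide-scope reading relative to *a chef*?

No

Structurally, *each violinist* is inside the relative clause *who advised each violinist*.
Quantifiers inside a relative clause are trapped there; the RC boundary blocks QR.
So *each violinist* cannot raise to a position above *a chef*.
(Only the surface reading survives: one fixed chef with respect to all the relevant violinists.)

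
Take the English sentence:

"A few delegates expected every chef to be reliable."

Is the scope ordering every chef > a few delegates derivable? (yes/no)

Yes

The ECM infinitive is scope-transparent — *every chef* is free to raise above *a few delegates*.
Nothing blocks QR of the lower DP to a position above the higher one, so inverse scope is available.
Both orderings are possible: *a few delegates* > *every chef* and *every chef* > *a few delegates*.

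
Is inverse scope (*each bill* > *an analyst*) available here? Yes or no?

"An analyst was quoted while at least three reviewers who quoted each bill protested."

No

Structurally, *each bill* is inside the relative clause *who quoted each bill*, which is itself inside the adjunct *while at least three reviewers who quoted each bill protested*.
The quantifier would have to escape first the RC and then the adjunct — two independent island violations.
The inverse ordering *each bill* > *an analyst* is therefore underivable.
(Only the surface reading survives: one fixed analyst with respect to all the relevant bills.)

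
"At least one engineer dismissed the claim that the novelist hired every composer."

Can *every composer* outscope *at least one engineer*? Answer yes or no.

*every composer* sits inside the complex NP *the claim that the novelist hired every composer*.
A that-clause complement to a noun is an island; QR cannot cross the NP boundary.
So *every composer* cannot raise high enough to outscope *at least one engineer*; only the surface ordering *at least one engineer* > *every composer* is available.
(Only the surface reading survives: one fixed engineer with respect to all the relevant composers.)

No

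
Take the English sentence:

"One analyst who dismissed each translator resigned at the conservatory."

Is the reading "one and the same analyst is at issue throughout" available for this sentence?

Yes

This is the *one analyst* > *each translator* reading.
Nothing needs to raise for *one analyst* > *each translator*, so no island constraint is at stake.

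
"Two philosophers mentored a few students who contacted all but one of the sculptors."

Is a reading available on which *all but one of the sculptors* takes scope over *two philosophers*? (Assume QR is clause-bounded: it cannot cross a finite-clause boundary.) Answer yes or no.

Structurally, *all but one of the sculptors* is inside the relative clause *who contacted all but one of the sculptors* modifying *a few students*.
Relative clauses are scope islands: a quantifier cannot QR out of a relative clause to take scope in the matrix clause.
The inverse ordering *all but one of the sculptors* > *two philosophers* is therefore underivable.

No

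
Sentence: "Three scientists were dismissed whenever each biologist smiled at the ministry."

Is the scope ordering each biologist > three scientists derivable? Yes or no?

No

The DP *each biologist* is contained in the adjunct clause *whenever each biologist smiled at the ministry*.
Adjuncts are opaque for quantifier raising; a quantifier in an adjunct stays inside it.
The inverse ordering *each biologist* > *three scientists* is therefore underivable.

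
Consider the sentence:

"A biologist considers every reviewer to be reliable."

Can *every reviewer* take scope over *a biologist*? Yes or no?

*every reviewer* is an ECM subject; ECM complements are not islands, and the embedded quantifier may take matrix scope.
Since no island is crossed, the inverse ordering is licensed alongside surface scope.

Yes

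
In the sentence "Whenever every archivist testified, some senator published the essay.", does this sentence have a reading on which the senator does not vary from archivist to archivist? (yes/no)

Yes

The paraphrase describes the scope ordering *some senator* > *every archivist*.
Nothing needs to raise out of an island for *some senator* > *every archivist*: *some senator* takes scope from its matrix position over the clause containing *every archivist*.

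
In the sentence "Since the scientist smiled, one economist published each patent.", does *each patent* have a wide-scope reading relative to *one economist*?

Yes

*each patent* is a matrix argument; the adjunct is an island but the target quantifier is outside it.
Ordinary QR to a clause-peripheral position gives the wide-scope LF for the lower DP.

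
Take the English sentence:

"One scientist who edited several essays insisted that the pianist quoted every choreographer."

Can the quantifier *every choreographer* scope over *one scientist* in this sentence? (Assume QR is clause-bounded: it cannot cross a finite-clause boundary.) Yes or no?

The DP *every choreographer* is contained in the finite complement clause *that the pianist quoted every choreographer*.
Finite CP is the ceiling for QR here, by assumption.
So the wide-scope reading for *every choreographer* is blocked.

No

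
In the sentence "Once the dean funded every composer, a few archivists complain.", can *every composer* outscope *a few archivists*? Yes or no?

No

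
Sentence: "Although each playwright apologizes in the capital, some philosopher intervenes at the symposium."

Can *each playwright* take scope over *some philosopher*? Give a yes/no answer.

Structurally, *each playwright* is inside the adjunct clause *although each playwright apologizes in the capital*.
Scope out of an adjunct clause is unavailable: QR respects the adjunct-island constraint.
*each playwright* is confined to the island and cannot take scope over *some philosopher*.

No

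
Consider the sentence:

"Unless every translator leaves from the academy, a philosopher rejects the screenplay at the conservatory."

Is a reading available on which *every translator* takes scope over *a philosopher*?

No

*every translator* is embedded in the adjunct clause *unless every translator leaves from the academy*.
Scope out of an adjunct clause is unavailable: QR respects the adjunct-island constraint.
There is no licit LF on which *every translator* c-commands *a philosopher*.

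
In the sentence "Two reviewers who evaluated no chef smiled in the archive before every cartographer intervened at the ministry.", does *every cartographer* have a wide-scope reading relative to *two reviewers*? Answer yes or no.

*every cartographer* is embedded in the adjunct clause *before every cartographer intervened at the ministry*.
The adjunct-island constraint bars QR out of an adverbial clause.
So the wide-scope reading for *every cartographer* is blocked.

No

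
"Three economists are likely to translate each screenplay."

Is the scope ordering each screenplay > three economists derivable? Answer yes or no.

Yes

*each screenplay* is the object of the infinitival complement of a raising predicate; raising infinitives are transparent for QR, so the two DPs are in effect clausemates.
Clause-internal QR can adjoin the lower DP above the subject, yielding the inverse reading.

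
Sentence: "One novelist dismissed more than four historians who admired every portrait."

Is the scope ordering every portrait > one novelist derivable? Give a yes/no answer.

No

Structurally, *every portrait* is inside the relative clause *who admired every portrait* modifying *more than four historians*.
Quantifiers inside a relative clause are trapped there; the RC boundary blocks QR.
Hence only narrow scope for *every portrait* (under *one novelist*) survives.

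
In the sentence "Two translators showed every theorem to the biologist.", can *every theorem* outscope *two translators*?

*every theorem* is the matrix object and *two translators* the matrix subject; the two are clausemates.
No island intervenes, so both surface and inverse scope are derivable.
So *every theorem* > *two translators* is among the available readings.

Yes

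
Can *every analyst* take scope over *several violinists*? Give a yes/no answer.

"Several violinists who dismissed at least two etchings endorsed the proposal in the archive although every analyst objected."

*every analyst* occurs within the adjunct clause *although every analyst objected*.
Adjunct clauses are scope islands: a quantifier inside an adjunct cannot raise into the matrix clause.
So *every analyst* cannot raise to a position above *several violinists*.

No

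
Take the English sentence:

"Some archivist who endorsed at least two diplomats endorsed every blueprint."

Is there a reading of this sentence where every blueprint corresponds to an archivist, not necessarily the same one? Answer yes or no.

Yes

The paraphrase describes the scope ordering *every blueprint* > *some archivist*.
*every blueprint* sits in the matrix clause, not in the relative clause on *some archivist*.
Since no island is crossed, the inverse ordering is licensed alongside surface scope.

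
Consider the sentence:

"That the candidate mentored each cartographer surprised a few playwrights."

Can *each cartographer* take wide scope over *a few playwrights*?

No

*each cartographer* sits inside the sentential subject *that the candidate mentored each cartographer*.
Clausal subjects are scope islands; QR from inside the subject into the matrix is barred.
So *each cartographer* cannot raise to a position above *a few playwrights*.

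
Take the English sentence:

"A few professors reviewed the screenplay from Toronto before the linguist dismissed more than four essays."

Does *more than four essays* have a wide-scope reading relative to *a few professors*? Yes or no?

The target quantifier *more than four essays* is part of the adjunct clause *before the linguist dismissed more than four essays*.
Since the clause is an adjunct (not a complement), the Adjunct Condition blocks QR across its edge.
There is no licit LF on which *more than four essays* c-commands *a few professors*.

No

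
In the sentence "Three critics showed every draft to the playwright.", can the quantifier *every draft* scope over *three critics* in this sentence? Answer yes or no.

*every draft* and *three critics* are in the same minimal clause.
Nothing blocks QR of the lower DP to a position above the higher one, so inverse scope is available.

Yes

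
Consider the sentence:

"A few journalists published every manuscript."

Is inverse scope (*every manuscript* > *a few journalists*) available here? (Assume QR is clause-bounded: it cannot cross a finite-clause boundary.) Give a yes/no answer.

Yes

*a few journalists* and *every manuscript* are co-arguments of the matrix verb, with nothing but a clause-internal boundary between them.
Ordinary QR to a clause-peripheral position gives the wide-scope LF for the lower DP.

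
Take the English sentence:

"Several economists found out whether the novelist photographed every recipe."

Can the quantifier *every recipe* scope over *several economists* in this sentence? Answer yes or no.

No

*every recipe* sits inside the embedded question *whether the novelist photographed every recipe*.
Embedded questions are wh-islands: a quantifier inside an indirect question cannot QR into the matrix clause.
So *every recipe* cannot raise high enough to outscope *several economists*; only the surface ordering *several economists* > *every recipe* is available.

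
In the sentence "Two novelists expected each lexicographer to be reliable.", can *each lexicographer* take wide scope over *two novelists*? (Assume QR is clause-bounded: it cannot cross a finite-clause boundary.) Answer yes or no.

Yes

ECM infinitives lack a CP barrier, so *each lexicographer* can QR over the matrix subject *two novelists*.
Ordinary QR to a clause-peripheral position gives the wide-scope LF for the lower DP.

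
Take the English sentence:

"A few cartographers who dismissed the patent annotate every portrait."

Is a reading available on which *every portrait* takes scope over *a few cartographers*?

Although the sentence contains a relative clause (*who dismissed the patent*), *every portrait* is outside it, in the matrix VP.
With no island boundary between them, the object can take inverse scope over the subject via ordinary QR within the clause.

Yes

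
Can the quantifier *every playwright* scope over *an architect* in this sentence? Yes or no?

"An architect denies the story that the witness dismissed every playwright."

No

The target quantifier *every playwright* is part of the complex NP *the story that the witness dismissed every playwright*.
The Complex NP Constraint bars QR out of the complement clause of a noun.
So *every playwright* cannot raise to a position above *an architect*.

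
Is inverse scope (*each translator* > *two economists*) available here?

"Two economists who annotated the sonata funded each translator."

Yes

Although the sentence contains a relative clause (*who annotated the sonata*), *each translator* is outside it, in the matrix VP.
No island intervenes, so both surface and inverse scope are derivable.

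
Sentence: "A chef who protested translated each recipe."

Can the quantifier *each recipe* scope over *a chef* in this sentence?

Yes

The RC *who protested* is an island, but *each recipe* is not inside it — it is the matrix object, a clausemate of *a chef*.
Clause-internal QR can adjoin the lower DP above the subject, yielding the inverse reading.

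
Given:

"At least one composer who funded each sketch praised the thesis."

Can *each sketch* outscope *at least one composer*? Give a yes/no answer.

No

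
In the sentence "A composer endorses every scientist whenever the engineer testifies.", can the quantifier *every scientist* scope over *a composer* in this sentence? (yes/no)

Yes

Although there is an adjunct clause, *every scientist* is in the main clause, not inside the adjunct.
Nothing blocks QR of the lower DP to a position above the higher one, so inverse scope is available.
The sentence is scopally ambiguous between *a composer* > *every scientist* and *every scientist* > *a composer*.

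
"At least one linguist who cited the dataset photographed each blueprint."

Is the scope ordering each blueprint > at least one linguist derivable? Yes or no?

Yes

*each blueprint* sits in the matrix clause, not in the relative clause on *at least one linguist*.
No island intervenes, so both surface and inverse scope are derivable.
The sentence is scopally ambiguous between *at least one linguist* > *each blueprint* and *each blueprint* > *at least one linguist*.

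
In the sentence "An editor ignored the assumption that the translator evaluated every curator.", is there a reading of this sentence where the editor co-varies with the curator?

The described interpretation is the *every curator* > *an editor* scoping.
The DP *every curator* is contained in the complex NP *the assumption that the translator evaluated every curator*.
The complex NP is opaque for QR — the quantifier is frozen inside the noun's complement.
The inverse ordering *every curator* > *an editor* is therefore underivable.

No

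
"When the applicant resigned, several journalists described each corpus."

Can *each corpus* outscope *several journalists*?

Yes

The adjunct island is irrelevant here — *each corpus* and *several journalists* are both in the matrix clause.
Nothing blocks QR of the lower DP to a position above the higher one, so inverse scope is available.
The sentence is scopally ambiguous between *several journalists* > *each corpus* and *each corpus* > *several journalists*.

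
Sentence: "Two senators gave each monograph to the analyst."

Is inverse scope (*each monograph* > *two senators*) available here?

Yes

*each monograph* is the matrix object and *two senators* the matrix subject; the two are clausemates.
Ordinary QR to a clause-peripheral position gives the wide-scope LF for the lower DP.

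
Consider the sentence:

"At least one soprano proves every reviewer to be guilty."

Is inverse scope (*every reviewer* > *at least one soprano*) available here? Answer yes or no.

Yes

*every reviewer* is the subject of an ECM infinitive — the infinitival complement of an ECM verb is not a scope island, so *every reviewer* can raise into the matrix clause.
Nothing blocks QR of the lower DP to a position above the higher one, so inverse scope is available.
Both orderings are possible: *at least one soprano* > *every reviewer* and *every reviewer* > *at least one soprano*.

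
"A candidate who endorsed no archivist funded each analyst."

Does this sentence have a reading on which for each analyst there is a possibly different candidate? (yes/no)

Yes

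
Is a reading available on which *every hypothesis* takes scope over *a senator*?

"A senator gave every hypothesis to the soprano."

Yes

*every hypothesis* and *a senator* are in the same minimal clause.
QR within a single clause is free, so the lower quantifier may take scope over the higher one.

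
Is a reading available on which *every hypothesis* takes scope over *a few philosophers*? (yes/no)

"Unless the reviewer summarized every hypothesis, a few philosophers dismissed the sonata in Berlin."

No

*every hypothesis* occurs within the adjunct clause *unless the reviewer summarized every hypothesis*.
The adjunct-island constraint bars QR out of an adverbial clause.
*every hypothesis* is confined to the island and cannot take scope over *a few philosophers*.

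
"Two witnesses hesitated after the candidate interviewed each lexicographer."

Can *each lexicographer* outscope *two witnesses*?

No

The DP *each lexicographer* is contained in the adjunct clause *after the candidate interviewed each lexicographer*.
Adjuncts are opaque for quantifier raising; a quantifier in an adjunct stays inside it.
*each lexicographer* is confined to the island and cannot take scope over *two witnesses*.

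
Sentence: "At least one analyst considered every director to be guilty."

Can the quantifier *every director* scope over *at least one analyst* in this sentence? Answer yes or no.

Yes

This is an ECM construction: *every director* is the infinitival subject, Case-marked by the matrix verb, and the infinitive is transparent for QR.
Since no island is crossed, the inverse ordering is licensed alongside surface scope.
The sentence is scopally ambiguous between *at least one analyst* > *every director* and *every director* > *at least one analyst*.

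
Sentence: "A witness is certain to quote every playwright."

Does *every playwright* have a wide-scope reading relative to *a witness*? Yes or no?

*every playwright* is the object of the infinitival complement of a raising predicate; raising infinitives are transparent for QR, so the two DPs are in effect clausemates.
With no island boundary between them, the object can take inverse scope over the subject via ordinary QR within the clause.

Yes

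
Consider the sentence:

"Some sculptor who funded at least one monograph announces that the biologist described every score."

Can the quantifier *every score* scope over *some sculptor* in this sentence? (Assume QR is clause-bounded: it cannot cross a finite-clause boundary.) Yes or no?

Structurally, *every score* is inside the finite complement clause *that the biologist described every score*.
Under clause-bounded QR, a quantifier in an embedded finite clause cannot raise into the matrix clause.
There is no licit LF on which *every score* c-commands *some sculptor*.
(Only the surface reading survives: one fixed sculptor with respect to all the relevant scores.)

No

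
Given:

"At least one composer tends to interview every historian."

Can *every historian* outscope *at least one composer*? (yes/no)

Yes

*every historian* is the object of the infinitival complement of a raising predicate; raising infinitives are transparent for QR, so the two DPs are in effect clausemates.
With no island boundary between them, the object can take inverse scope over the subject via ordinary QR within the clause.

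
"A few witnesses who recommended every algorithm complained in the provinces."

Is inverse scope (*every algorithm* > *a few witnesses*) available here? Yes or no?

Structurally, *every algorithm* is inside the relative clause *who recommended every algorithm*.
The relative clause forms an island for QR, so the quantifier is confined to the head noun's restrictor.
Hence only narrow scope for *every algorithm* (under *a few witnesses*) survives.

No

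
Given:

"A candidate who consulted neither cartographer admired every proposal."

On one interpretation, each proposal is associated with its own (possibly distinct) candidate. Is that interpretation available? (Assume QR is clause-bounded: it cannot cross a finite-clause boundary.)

Yes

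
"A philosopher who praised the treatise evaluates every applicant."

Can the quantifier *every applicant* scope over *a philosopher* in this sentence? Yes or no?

*every applicant* is a matrix argument; only *a philosopher* is modified by the relative clause *who praised the treatise*, so the RC island is irrelevant to the target quantifier.
Since no island is crossed, the inverse ordering is licensed alongside surface scope.

Yes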